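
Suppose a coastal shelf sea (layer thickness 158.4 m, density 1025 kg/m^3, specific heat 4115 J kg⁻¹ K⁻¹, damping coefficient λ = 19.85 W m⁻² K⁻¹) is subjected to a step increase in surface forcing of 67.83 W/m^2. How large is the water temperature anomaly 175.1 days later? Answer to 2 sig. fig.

Areal heat capacity C = ρ c_p D = 1025 × 4115 × 158.4 = 6.68×10^8 J/(m^2 K).
τ = C / λ = 6.68×10^8 / 19.85 = 3.37×10^7 s.
Equilibrium anomaly ΔT_eq = F / λ = 67.83 / 19.85 = 3.42 K.
t = 175.1 days = 1.51×10^7 s, so t/τ = 0.449.
ΔT(t) = ΔT_eq (1 − e^(−t/τ)) = 3.42 × (1 − e^−0.449) = 1.24 K.

1.2 K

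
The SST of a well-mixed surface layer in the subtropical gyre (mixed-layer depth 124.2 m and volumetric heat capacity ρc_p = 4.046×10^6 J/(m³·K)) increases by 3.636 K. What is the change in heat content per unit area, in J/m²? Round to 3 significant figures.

Areal heat capacity C = ρc_p × D = 4.046×10^6 × 124.2 = 5.03×10^8 J/(m^2 K).
ΔQ = C ΔT = 5.03×10^8 × 3.636 = 1.83×10^9 J/m².

1.83×10^9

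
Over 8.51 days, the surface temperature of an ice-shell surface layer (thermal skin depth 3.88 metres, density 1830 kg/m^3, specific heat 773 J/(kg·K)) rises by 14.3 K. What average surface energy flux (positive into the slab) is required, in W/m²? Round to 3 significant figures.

107

Areal heat capacity C = ρ c_p D = 1830 × 773 × 3.88 = 5.49×10^6 J/(m^2 K).
Required heat per unit area: Q = C ΔT = 5.49×10^6 × 14.3 = 7.85×10^7 J/m².
Flux F = Q / Δt = 7.85×10^7 / 7.35×10^5 s = 107 W/m².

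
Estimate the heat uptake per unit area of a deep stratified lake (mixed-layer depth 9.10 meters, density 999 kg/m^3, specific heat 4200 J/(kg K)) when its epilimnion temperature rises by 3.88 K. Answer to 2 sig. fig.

Areal heat capacity C = ρ c_p D = 999 × 4200 × 9.10 = 3.82×10^7 J/(m^2 K).
ΔQ = C ΔT = 3.82×10^7 × 3.88 = 1.48×10^8 J/m².

1.5×10^8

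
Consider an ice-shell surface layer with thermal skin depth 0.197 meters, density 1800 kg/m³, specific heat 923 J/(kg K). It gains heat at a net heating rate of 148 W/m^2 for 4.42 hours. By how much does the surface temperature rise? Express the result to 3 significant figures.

Areal heat capacity C = ρ c_p D = 1800 × 923 × 0.197 = 3.27×10^5 J m⁻² K⁻¹.
Net heat input Q = F Δt = 148 × (4.42 hours × 3600 s/hour) = 2.35×10^6 J/m².
ΔT = Q / C = 2.35×10^6 / 3.27×10^5 = 7.20 K.

7.20 K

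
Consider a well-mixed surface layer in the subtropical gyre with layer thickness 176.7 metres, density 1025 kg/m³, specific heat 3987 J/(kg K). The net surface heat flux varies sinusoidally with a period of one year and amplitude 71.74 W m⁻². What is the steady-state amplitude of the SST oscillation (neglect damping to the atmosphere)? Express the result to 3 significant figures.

Areal heat capacity C = ρ c_p D = 1025 × 3987 × 176.7 = 7.22×10^8 J/(m^2 K).
Angular frequency ω = 2π / T = 2π / 3.15×10^7 s = 1.99×10^-7 s⁻¹.
Cω = 7.22×10^8 × 1.99×10^-7 = 144 W/(m²·K).
Amplitude A = F₀ / (Cω) = 71.74 / 144 = 0.499 K.

0.499 K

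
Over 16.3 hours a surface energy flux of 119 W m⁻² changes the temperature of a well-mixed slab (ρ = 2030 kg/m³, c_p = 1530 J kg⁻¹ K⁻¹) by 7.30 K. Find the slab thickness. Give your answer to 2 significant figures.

Heat input Q = F Δt = 119 × 58700 s = 6.98×10^6 J/m².
Required areal heat capacity C = Q / ΔT = 9.57×10^5 J/(m²·K).
Depth D = C / (ρ c_p) = 9.57×10^5 / (2030 × 1530) = 0.308 m.

0.31 m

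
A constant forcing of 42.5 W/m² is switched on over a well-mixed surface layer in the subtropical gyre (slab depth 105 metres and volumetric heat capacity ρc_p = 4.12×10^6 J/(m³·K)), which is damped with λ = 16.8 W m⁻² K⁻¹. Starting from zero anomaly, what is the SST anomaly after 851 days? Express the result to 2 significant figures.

Areal heat capacity C = ρc_p × D = 4.12×10^6 × 105 = 4.33×10^8 J/(m^2 K).
τ = C / λ = 4.33×10^8 / 16.8 = 2.58×10^7 s.
Equilibrium anomaly ΔT_eq = F / λ = 42.5 / 16.8 = 2.53 K.
t = 851 days = 7.35×10^7 s, so t/τ = 2.86.
ΔT(t) = ΔT_eq (1 − e^(−t/τ)) = 2.53 × (1 − e^−2.86) = 2.38 K.

2.4 K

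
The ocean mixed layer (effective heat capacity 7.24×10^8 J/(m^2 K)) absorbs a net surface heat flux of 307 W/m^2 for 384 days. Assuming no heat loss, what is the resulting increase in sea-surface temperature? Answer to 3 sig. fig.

Areal heat capacity C = 7.24×10^8 J/(m^2 K) (given).
Net heat input Q = F Δt = 307 × (384 days × 86400 s/day) = 1.02×10^10 J/m².
ΔT = Q / C = 1.02×10^10 / 7.24×10^8 = 14.1 K.

14.1 K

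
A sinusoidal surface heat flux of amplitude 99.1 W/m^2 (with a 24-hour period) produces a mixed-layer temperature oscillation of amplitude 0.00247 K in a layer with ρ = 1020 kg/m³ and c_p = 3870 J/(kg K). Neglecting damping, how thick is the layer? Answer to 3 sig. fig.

140 m

ω = 2π / 86400 s = 7.27×10^-5 s⁻¹.
Required C = F₀ / (A ω) = 99.1 / (0.00247 × 7.27×10^-5) = 5.52×10^8 J/(m²·K).
D = C / (ρ c_p) = 5.52×10^8 / (1020 × 3870) = 140 m.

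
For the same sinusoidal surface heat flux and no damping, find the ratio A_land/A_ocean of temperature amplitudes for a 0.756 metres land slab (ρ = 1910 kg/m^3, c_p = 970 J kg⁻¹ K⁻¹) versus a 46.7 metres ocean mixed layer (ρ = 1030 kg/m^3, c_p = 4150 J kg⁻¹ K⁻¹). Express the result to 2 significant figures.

C_ocean = 1030 × 4150 × 46.7 = 2.00×10^8 J/(m²·K).
C_land = 1910 × 970 × 0.756 = 1.40×10^6 J/(m²·K).
Undamped amplitude ∝ 1/C, so A_land/A_ocean = C_ocean/C_land = 143.

140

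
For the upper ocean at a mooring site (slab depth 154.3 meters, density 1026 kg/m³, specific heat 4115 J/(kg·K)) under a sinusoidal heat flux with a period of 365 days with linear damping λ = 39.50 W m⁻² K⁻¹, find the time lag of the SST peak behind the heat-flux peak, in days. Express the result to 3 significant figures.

Areal heat capacity C = ρ c_p D = 1026 × 4115 × 154.3 = 6.51×10^8 J m⁻² K⁻¹.
ω = 2π / 3.15×10^7 s = 1.99×10^-7 s⁻¹.
Phase lag φ = arctan(Cω/λ) = arctan(130/39.50) = 1.28 rad.
Time lag = φ / ω = 1.28 / 1.99×10^-7 = 6.40×10^6 s = 74.1 days.

74.1 days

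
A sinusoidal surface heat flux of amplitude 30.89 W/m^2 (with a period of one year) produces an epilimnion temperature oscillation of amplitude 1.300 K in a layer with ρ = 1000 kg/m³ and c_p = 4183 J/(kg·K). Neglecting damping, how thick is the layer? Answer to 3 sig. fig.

28.5 m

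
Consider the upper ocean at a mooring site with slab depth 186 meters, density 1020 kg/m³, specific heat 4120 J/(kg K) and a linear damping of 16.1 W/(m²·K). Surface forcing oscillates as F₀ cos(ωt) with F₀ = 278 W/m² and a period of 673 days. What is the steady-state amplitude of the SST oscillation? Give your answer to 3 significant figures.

3.23 K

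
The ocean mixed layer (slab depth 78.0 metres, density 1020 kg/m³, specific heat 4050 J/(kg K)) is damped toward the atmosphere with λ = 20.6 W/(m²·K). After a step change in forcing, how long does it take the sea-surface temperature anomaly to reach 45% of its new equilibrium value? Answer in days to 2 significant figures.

110 days

Areal heat capacity C = ρ c_p D = 1020 × 4050 × 78.0 = 3.22×10^8 J m⁻² K⁻¹.
τ = C / λ = 3.22×10^8 / 20.6 = 1.56×10^7 s.
Fraction reached: 1 − e^(−t/τ) = 0.45 ⇒ t = −τ ln(1 − 0.45) = τ × 0.598.
t = 9.35×10^6 s = 108 days.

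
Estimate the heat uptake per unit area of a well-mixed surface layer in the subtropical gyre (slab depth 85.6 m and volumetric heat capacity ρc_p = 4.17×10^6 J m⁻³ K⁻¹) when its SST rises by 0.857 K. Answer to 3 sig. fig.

3.06×10^8

Areal heat capacity C = ρc_p × D = 4.17×10^6 × 85.6 = 3.57×10^8 J m⁻² K⁻¹.
ΔQ = C ΔT = 3.57×10^8 × 0.857 = 3.06×10^8 J/m².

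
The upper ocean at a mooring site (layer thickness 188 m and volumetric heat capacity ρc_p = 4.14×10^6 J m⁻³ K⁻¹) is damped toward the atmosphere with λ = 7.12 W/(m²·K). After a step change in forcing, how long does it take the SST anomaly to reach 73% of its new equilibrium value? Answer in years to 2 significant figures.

4.5 years

Areal heat capacity C = ρc_p × D = 4.14×10^6 × 188 = 7.78×10^8 J m⁻² K⁻¹.
τ = C / λ = 7.78×10^8 / 7.12 = 1.09×10^8 s.
Fraction reached: 1 − e^(−t/τ) = 0.73 ⇒ t = −τ ln(1 − 0.73) = τ × 1.31.
t = 1.43×10^8 s = 4.54 years.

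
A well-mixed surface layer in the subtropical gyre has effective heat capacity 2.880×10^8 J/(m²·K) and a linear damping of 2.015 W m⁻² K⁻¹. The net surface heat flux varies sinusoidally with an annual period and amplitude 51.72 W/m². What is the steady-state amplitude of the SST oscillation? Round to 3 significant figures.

0.901 K

Areal heat capacity C = 2.880×10^8 J/(m²·K) (given).
Angular frequency ω = 2π / T = 2π / 3.15×10^7 s = 1.99×10^-7 s⁻¹.
√((Cω)² + λ²) = √((57.4)² + 2.015²) = 57.4 W/(m²·K).
Amplitude A = F₀ / √((Cω)²+λ²) = 51.72 / 57.4 = 0.901 K.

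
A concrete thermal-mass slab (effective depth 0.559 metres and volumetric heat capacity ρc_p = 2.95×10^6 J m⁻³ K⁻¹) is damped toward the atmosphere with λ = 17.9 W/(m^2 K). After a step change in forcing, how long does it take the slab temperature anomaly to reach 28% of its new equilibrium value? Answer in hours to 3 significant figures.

8.41 hours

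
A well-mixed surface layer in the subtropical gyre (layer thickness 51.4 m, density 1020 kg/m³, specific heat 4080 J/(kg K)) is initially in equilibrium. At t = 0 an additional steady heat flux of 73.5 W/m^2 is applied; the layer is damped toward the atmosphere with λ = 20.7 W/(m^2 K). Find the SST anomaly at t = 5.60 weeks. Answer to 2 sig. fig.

0.99 K

Areal heat capacity C = ρ c_p D = 1020 × 4080 × 51.4 = 2.14×10^8 J m⁻² K⁻¹.
τ = C / λ = 2.14×10^8 / 20.7 = 1.03×10^7 s.
Equilibrium anomaly ΔT_eq = F / λ = 73.5 / 20.7 = 3.55 K.
t = 5.60 weeks = 3.39×10^6 s, so t/τ = 0.328.
ΔT(t) = ΔT_eq (1 − e^(−t/τ)) = 3.55 × (1 − e^−0.328) = 0.992 K.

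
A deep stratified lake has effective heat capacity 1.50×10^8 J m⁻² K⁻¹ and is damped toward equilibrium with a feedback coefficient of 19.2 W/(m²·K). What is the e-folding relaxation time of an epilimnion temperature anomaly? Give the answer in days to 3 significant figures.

90.4 days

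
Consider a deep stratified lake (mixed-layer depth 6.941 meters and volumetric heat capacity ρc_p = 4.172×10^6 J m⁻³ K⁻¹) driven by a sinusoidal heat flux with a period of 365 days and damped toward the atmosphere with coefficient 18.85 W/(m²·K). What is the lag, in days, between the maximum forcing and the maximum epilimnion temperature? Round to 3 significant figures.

17.3 days

Areal heat capacity C = ρc_p × D = 4.172×10^6 × 6.941 = 2.90×10^7 J/(m²·K).
ω = 2π / 3.15×10^7 s = 1.99×10^-7 s⁻¹.
Phase lag φ = arctan(Cω/λ) = arctan(5.77/18.85) = 0.297 rad.
Time lag = φ / ω = 0.297 / 1.99×10^-7 = 1.49×10^6 s = 17.3 days.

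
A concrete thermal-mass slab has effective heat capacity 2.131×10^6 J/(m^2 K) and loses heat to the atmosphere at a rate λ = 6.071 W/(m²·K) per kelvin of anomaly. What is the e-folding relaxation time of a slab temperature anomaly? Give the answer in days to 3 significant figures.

4.06 days

Areal heat capacity C = 2.131×10^6 J/(m^2 K) (given).
Relaxation time τ = C / λ = 2.13×10^6 / 6.071 = 3.51×10^5 s.
In days: 3.51×10^5 s / (86400 s/day) = 4.06 days.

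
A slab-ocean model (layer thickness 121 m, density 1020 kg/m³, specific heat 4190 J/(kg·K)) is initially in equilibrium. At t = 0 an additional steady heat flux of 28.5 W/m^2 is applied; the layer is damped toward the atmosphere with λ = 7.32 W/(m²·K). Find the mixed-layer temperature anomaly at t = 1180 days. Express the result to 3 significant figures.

2.97 K

Areal heat capacity C = ρ c_p D = 1020 × 4190 × 121 = 5.17×10^8 J/(m²·K).
τ = C / λ = 5.17×10^8 / 7.32 = 7.06×10^7 s.
Equilibrium anomaly ΔT_eq = F / λ = 28.5 / 7.32 = 3.89 K.
t = 1180 days = 1.02×10^8 s, so t/τ = 1.44.
ΔT(t) = ΔT_eq (1 − e^(−t/τ)) = 3.89 × (1 − e^−1.44) = 2.97 K.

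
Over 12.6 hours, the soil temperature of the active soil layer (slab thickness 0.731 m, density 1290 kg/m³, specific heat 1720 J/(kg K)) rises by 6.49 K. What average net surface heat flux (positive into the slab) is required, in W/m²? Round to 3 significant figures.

232

Areal heat capacity C = ρ c_p D = 1290 × 1720 × 0.731 = 1.62×10^6 J/(m^2 K).
Required heat per unit area: Q = C ΔT = 1.62×10^6 × 6.49 = 1.05×10^7 J/m².
Flux F = Q / Δt = 1.05×10^7 / 45400 s = 232 W/m².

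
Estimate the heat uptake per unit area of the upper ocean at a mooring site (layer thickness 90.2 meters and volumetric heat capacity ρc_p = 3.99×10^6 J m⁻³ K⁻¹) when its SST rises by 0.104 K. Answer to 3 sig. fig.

3.74×10^7

Areal heat capacity C = ρc_p × D = 3.99×10^6 × 90.2 = 3.60×10^8 J m⁻² K⁻¹.
ΔQ = C ΔT = 3.60×10^8 × 0.104 = 3.74×10^7 J/m².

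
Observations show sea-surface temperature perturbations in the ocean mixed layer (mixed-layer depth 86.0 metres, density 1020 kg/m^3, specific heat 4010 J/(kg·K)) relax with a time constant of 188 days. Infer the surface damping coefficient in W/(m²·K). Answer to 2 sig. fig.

22

Areal heat capacity C = ρ c_p D = 1020 × 4010 × 86.0 = 3.52×10^8 J/(m²·K).
τ = 188 days = 1.62×10^7 s.
λ = C / τ = 3.52×10^8 / 1.62×10^7 = 21.7 W/(m²·K).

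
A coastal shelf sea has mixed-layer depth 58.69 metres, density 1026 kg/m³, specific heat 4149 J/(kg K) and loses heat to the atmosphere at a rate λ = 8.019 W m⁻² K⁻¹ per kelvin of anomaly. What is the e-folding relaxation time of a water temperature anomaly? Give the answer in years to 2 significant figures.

0.99 years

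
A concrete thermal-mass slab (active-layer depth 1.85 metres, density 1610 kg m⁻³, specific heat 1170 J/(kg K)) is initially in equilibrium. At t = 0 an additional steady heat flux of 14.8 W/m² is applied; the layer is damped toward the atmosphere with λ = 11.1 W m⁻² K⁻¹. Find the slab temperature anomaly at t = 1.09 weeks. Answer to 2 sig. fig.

1.2 K

Areal heat capacity C = ρ c_p D = 1610 × 1170 × 1.85 = 3.48×10^6 J m⁻² K⁻¹.
τ = C / λ = 3.48×10^6 / 11.1 = 3.14×10^5 s.
Equilibrium anomaly ΔT_eq = F / λ = 14.8 / 11.1 = 1.33 K.
t = 1.09 weeks = 6.59×10^5 s, so t/τ = 2.10.
ΔT(t) = ΔT_eq (1 − e^(−t/τ)) = 1.33 × (1 − e^−2.10) = 1.17 K.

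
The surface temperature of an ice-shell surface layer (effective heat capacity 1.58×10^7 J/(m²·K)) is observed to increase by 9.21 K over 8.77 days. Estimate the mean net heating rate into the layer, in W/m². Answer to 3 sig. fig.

192

Areal heat capacity C = 1.58×10^7 J/(m²·K) (given).
Required heat per unit area: Q = C ΔT = 1.58×10^7 × 9.21 = 1.46×10^8 J/m².
Flux F = Q / Δt = 1.46×10^8 / 7.58×10^5 s = 192 W/m².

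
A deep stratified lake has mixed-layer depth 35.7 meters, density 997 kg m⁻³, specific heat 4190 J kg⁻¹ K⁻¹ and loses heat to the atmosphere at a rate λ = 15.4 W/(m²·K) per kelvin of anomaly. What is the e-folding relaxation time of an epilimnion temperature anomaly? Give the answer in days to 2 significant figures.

Areal heat capacity C = ρ c_p D = 997 × 4190 × 35.7 = 1.49×10^8 J/(m^2 K).
Relaxation time τ = C / λ = 1.49×10^8 / 15.4 = 9.68×10^6 s.
In days: 9.68×10^6 s / (86400 s/day) = 112 days.

110 days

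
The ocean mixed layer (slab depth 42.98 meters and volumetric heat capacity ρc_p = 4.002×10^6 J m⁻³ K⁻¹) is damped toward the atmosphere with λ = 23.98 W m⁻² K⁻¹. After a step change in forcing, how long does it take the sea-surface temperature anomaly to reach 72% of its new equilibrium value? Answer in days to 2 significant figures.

110 days

Areal heat capacity C = ρc_p × D = 4.002×10^6 × 42.98 = 1.72×10^8 J/(m^2 K).
τ = C / λ = 1.72×10^8 / 23.98 = 7.17×10^6 s.
Fraction reached: 1 − e^(−t/τ) = 0.72 ⇒ t = −τ ln(1 − 0.72) = τ × 1.27.
t = 9.13×10^6 s = 106 days.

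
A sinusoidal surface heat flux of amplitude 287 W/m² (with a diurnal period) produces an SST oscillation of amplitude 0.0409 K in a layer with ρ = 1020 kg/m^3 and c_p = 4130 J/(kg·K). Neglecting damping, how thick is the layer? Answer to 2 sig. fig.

ω = 2π / 86400 s = 7.27×10^-5 s⁻¹.
Required C = F₀ / (A ω) = 287 / (0.0409 × 7.27×10^-5) = 9.65×10^7 J/(m²·K).
D = C / (ρ c_p) = 9.65×10^7 / (1020 × 4130) = 22.9 m.

23 m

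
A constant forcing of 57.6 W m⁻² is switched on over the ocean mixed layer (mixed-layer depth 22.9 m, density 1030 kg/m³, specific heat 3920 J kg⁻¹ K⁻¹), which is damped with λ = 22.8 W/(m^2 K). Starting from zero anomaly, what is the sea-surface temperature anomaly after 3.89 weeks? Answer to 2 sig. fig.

1.1 K

Areal heat capacity C = ρ c_p D = 1030 × 3920 × 22.9 = 9.25×10^7 J m⁻² K⁻¹.
τ = C / λ = 9.25×10^7 / 22.8 = 4.06×10^6 s.
Equilibrium anomaly ΔT_eq = F / λ = 57.6 / 22.8 = 2.53 K.
t = 3.89 weeks = 2.35×10^6 s, so t/τ = 0.580.
ΔT(t) = ΔT_eq (1 − e^(−t/τ)) = 2.53 × (1 − e^−0.580) = 1.11 K.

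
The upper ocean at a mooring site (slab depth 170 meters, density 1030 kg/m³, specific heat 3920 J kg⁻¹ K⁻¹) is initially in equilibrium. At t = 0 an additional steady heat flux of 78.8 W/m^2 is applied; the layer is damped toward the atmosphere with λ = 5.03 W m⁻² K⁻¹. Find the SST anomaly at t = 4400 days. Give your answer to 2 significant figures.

Areal heat capacity C = ρ c_p D = 1030 × 3920 × 170 = 6.86×10^8 J m⁻² K⁻¹.
τ = C / λ = 6.86×10^8 / 5.03 = 1.36×10^8 s.
Equilibrium anomaly ΔT_eq = F / λ = 78.8 / 5.03 = 15.7 K.
t = 4400 days = 3.80×10^8 s, so t/τ = 2.79.
ΔT(t) = ΔT_eq (1 − e^(−t/τ)) = 15.7 × (1 − e^−2.79) = 14.7 K.

15 K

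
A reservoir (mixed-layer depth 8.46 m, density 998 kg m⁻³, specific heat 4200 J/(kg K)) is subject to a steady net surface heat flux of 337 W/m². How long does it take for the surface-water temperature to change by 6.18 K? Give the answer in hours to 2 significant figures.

Areal heat capacity C = ρ c_p D = 998 × 4200 × 8.46 = 3.55×10^7 J/(m^2 K).
Time required: Δt = C ΔT / F = 3.55×10^7 × 6.18 / 337 = 6.50×10^5 s.
In hours: 6.50×10^5 s / (3600 s/hour) = 181 hours.

180 hours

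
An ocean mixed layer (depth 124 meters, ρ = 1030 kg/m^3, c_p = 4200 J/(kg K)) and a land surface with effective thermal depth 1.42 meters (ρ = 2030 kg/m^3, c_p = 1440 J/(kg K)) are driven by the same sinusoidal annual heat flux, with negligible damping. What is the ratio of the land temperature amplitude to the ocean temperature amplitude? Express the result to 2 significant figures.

C_ocean = 1030 × 4200 × 124 = 5.36×10^8 J/(m²·K).
C_land = 2030 × 1440 × 1.42 = 4.15×10^6 J/(m²·K).
Undamped amplitude ∝ 1/C, so A_land/A_ocean = C_ocean/C_land = 129.

130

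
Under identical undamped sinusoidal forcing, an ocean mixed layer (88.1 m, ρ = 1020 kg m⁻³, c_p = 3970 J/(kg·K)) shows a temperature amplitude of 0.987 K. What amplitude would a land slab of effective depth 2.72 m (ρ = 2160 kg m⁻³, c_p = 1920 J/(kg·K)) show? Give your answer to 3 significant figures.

31.2 K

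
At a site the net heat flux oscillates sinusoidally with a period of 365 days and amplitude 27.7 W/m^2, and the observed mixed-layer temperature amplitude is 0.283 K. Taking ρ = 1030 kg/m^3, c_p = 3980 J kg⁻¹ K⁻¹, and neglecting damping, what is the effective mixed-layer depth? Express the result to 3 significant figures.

120 m

ω = 2π / 3.15×10^7 s = 1.99×10^-7 s⁻¹.
Required C = F₀ / (A ω) = 27.7 / (0.283 × 1.99×10^-7) = 4.91×10^8 J/(m²·K).
D = C / (ρ c_p) = 4.91×10^8 / (1030 × 3980) = 120 m.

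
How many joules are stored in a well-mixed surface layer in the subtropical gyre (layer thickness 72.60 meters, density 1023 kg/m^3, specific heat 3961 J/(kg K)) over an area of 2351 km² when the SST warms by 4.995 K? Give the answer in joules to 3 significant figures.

3.45×10^18 J

Areal heat capacity C = ρ c_p D = 1023 × 3961 × 72.60 = 2.94×10^8 J m⁻² K⁻¹.
Heat per unit area: q = C ΔT = 2.94×10^8 × 4.995 = 1.47×10^9 J/m².
Total heat: Q = q × A = 1.47×10^9 × (2351 × 10⁶ m²) = 3.45×10^18 J.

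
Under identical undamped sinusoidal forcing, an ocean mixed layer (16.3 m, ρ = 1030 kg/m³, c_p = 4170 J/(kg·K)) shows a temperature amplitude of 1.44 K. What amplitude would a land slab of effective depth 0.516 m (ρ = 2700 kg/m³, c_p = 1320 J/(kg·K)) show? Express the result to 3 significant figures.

C_ocean = 7.00×10^7 J/(m²·K); C_land = 1.84×10^6 J/(m²·K).
A ∝ 1/C ⇒ A_land = A_ocean × C_ocean/C_land = 1.44 × 38.1 = 54.8 K.

54.8 K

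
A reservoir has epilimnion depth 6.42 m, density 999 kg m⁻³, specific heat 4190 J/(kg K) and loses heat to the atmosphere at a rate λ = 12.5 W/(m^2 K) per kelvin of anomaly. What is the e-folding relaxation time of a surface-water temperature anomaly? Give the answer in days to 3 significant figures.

24.9 days

Areal heat capacity C = ρ c_p D = 999 × 4190 × 6.42 = 2.69×10^7 J m⁻² K⁻¹.
Relaxation time τ = C / λ = 2.69×10^7 / 12.5 = 2.15×10^6 s.
In days: 2.15×10^6 s / (86400 s/day) = 24.9 days.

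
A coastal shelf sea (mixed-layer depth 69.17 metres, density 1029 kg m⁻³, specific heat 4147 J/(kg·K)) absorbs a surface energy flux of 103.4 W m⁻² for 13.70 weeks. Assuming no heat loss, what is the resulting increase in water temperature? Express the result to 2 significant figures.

Areal heat capacity C = ρ c_p D = 1029 × 4147 × 69.17 = 2.95×10^8 J m⁻² K⁻¹.
Net heat input Q = F Δt = 103.4 × (13.70 weeks × 6.048×10^5 s/week) = 8.57×10^8 J/m².
ΔT = Q / C = 8.57×10^8 / 2.95×10^8 = 2.90 K.

2.9 K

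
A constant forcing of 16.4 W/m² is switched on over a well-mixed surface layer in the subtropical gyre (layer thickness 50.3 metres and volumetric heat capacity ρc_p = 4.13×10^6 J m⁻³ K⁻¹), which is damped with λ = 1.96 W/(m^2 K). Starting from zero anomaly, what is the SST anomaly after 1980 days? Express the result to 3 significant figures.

6.70 K

Areal heat capacity C = ρc_p × D = 4.13×10^6 × 50.3 = 2.08×10^8 J/(m²·K).
τ = C / λ = 2.08×10^8 / 1.96 = 1.06×10^8 s.
Equilibrium anomaly ΔT_eq = F / λ = 16.4 / 1.96 = 8.37 K.
t = 1980 days = 1.71×10^8 s, so t/τ = 1.61.
ΔT(t) = ΔT_eq (1 − e^(−t/τ)) = 8.37 × (1 − e^−1.61) = 6.70 K.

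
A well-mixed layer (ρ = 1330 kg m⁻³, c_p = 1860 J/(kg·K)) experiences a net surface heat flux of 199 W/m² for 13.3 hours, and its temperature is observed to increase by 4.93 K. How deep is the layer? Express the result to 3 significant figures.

Heat input Q = F Δt = 199 × 47900 s = 9.53×10^6 J/m².
Required areal heat capacity C = Q / ΔT = 1.93×10^6 J/(m²·K).
Depth D = C / (ρ c_p) = 1.93×10^6 / (1330 × 1860) = 0.781 m.

0.781 m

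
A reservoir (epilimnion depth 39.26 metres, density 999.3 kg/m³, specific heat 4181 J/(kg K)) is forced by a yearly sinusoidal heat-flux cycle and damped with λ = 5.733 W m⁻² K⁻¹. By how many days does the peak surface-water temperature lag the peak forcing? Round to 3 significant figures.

Areal heat capacity C = ρ c_p D = 999.3 × 4181 × 39.26 = 1.64×10^8 J/(m^2 K).
ω = 2π / 3.15×10^7 s = 1.99×10^-7 s⁻¹.
Phase lag φ = arctan(Cω/λ) = arctan(32.7/5.733) = 1.40 rad.
Time lag = φ / ω = 1.40 / 1.99×10^-7 = 7.01×10^6 s = 81.2 days.

81.2 days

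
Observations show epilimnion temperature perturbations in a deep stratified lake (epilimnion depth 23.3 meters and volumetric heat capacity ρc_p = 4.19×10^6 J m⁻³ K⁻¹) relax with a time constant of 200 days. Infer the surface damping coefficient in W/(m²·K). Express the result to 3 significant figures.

5.65

Areal heat capacity C = ρc_p × D = 4.19×10^6 × 23.3 = 9.76×10^7 J/(m²·K).
τ = 200 days = 1.73×10^7 s.
λ = C / τ = 9.76×10^7 / 1.73×10^7 = 5.65 W/(m²·K).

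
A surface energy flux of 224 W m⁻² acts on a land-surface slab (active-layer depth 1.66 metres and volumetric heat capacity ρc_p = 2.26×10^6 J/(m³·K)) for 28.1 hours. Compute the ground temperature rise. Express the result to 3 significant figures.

Areal heat capacity C = ρc_p × D = 2.26×10^6 × 1.66 = 3.75×10^6 J/(m²·K).
Net heat input Q = F Δt = 224 × (28.1 hours × 3600 s/hour) = 2.27×10^7 J/m².
ΔT = Q / C = 2.27×10^7 / 3.75×10^6 = 6.04 K.

6.04 K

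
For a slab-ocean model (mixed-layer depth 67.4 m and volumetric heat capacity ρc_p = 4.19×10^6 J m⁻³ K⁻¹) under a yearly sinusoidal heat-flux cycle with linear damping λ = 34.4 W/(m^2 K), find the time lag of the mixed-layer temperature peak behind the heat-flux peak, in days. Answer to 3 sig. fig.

59.4 days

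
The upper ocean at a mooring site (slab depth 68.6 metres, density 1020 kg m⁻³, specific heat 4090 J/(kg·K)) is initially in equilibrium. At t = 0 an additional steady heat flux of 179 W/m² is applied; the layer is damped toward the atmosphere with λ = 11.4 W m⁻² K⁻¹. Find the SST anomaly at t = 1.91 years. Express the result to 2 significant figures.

Areal heat capacity C = ρ c_p D = 1020 × 4090 × 68.6 = 2.86×10^8 J m⁻² K⁻¹.
τ = C / λ = 2.86×10^8 / 11.4 = 2.51×10^7 s.
Equilibrium anomaly ΔT_eq = F / λ = 179 / 11.4 = 15.7 K.
t = 1.91 years = 6.03×10^7 s, so t/τ = 2.40.
ΔT(t) = ΔT_eq (1 − e^(−t/τ)) = 15.7 × (1 − e^−2.40) = 14.3 K.

14 K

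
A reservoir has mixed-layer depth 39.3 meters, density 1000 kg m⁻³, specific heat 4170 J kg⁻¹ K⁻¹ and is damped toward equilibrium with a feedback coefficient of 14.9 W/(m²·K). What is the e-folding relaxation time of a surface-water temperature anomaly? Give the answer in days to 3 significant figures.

127 days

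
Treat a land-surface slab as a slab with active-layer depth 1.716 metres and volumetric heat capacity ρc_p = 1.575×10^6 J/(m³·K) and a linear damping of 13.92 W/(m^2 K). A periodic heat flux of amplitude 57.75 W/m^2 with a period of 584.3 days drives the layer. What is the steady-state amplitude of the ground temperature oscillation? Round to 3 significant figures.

Areal heat capacity C = ρc_p × D = 1.575×10^6 × 1.716 = 2.70×10^6 J/(m²·K).
Angular frequency ω = 2π / T = 2π / 5.05×10^7 s = 1.24×10^-7 s⁻¹.
√((Cω)² + λ²) = √((0.336)² + 13.92²) = 13.9 W/(m²·K).
Amplitude A = F₀ / √((Cω)²+λ²) = 57.75 / 13.9 = 4.15 K.

4.15 K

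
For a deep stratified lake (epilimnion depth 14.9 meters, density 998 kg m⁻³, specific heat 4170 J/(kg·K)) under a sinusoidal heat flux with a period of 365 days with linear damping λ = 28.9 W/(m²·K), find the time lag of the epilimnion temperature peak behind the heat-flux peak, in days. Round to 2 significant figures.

Areal heat capacity C = ρ c_p D = 998 × 4170 × 14.9 = 6.20×10^7 J/(m²·K).
ω = 2π / 3.15×10^7 s = 1.99×10^-7 s⁻¹.
Phase lag φ = arctan(Cω/λ) = arctan(12.4/28.9) = 0.404 rad.
Time lag = φ / ω = 0.404 / 1.99×10^-7 = 2.03×10^6 s = 23.5 days.

23 days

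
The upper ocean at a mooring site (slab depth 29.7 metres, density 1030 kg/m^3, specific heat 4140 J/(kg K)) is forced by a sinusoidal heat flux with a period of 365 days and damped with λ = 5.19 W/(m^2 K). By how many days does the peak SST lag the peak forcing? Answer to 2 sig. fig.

79 days

Areal heat capacity C = ρ c_p D = 1030 × 4140 × 29.7 = 1.27×10^8 J/(m²·K).
ω = 2π / 3.15×10^7 s = 1.99×10^-7 s⁻¹.
Phase lag φ = arctan(Cω/λ) = arctan(25.2/5.19) = 1.37 rad.
Time lag = φ / ω = 1.37 / 1.99×10^-7 = 6.87×10^6 s = 79.5 days.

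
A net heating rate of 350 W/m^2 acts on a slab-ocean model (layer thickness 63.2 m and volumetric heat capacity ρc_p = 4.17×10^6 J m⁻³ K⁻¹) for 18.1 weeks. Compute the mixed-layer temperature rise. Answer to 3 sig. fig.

Areal heat capacity C = ρc_p × D = 4.17×10^6 × 63.2 = 2.64×10^8 J/(m²·K).
Net heat input Q = F Δt = 350 × (18.1 weeks × 6.048×10^5 s/week) = 3.83×10^9 J/m².
ΔT = Q / C = 3.83×10^9 / 2.64×10^8 = 14.5 K.

14.5 K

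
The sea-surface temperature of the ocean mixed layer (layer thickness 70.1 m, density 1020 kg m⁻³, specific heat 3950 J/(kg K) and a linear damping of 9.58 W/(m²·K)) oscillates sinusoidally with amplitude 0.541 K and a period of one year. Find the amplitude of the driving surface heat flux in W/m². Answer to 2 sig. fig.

Areal heat capacity C = ρ c_p D = 1020 × 3950 × 70.1 = 2.82×10^8 J/(m²·K).
ω = 2π / 3.15×10^7 s = 1.99×10^-7 s⁻¹.
√((Cω)² + λ²) = √((56.3)² + 9.58²) = 57.1 W/(m²·K).
F₀ = A × √((Cω)²+λ²) = 0.541 × 57.1 = 30.9 W/m².

31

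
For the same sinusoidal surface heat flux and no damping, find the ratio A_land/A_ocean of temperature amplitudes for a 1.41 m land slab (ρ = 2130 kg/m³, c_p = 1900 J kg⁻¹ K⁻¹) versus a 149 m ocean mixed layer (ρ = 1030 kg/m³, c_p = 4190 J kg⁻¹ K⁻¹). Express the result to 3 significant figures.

C_ocean = 1030 × 4190 × 149 = 6.43×10^8 J/(m²·K).
C_land = 2130 × 1900 × 1.41 = 5.71×10^6 J/(m²·K).
Undamped amplitude ∝ 1/C, so A_land/A_ocean = C_ocean/C_land = 113.

113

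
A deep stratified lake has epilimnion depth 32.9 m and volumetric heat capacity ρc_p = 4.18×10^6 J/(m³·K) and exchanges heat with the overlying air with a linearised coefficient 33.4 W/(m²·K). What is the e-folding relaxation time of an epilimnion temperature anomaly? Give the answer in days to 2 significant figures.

48 days

Areal heat capacity C = ρc_p × D = 4.18×10^6 × 32.9 = 1.38×10^8 J/(m²·K).
Relaxation time τ = C / λ = 1.38×10^8 / 33.4 = 4.12×10^6 s.
In days: 4.12×10^6 s / (86400 s/day) = 47.7 days.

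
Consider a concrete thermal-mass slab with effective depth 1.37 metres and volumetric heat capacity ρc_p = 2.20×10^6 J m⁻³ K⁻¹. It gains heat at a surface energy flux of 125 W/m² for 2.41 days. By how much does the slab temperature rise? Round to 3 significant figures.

8.64 K

Areal heat capacity C = ρc_p × D = 2.20×10^6 × 1.37 = 3.01×10^6 J/(m^2 K).
Net heat input Q = F Δt = 125 × (2.41 days × 86400 s/day) = 2.60×10^7 J/m².
ΔT = Q / C = 2.60×10^7 / 3.01×10^6 = 8.64 K.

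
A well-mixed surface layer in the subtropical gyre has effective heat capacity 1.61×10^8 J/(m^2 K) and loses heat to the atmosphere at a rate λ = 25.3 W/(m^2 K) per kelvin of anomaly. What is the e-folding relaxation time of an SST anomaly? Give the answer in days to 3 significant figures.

73.7 days

Areal heat capacity C = 1.61×10^8 J/(m^2 K) (given).
Relaxation time τ = C / λ = 1.61×10^8 / 25.3 = 6.36×10^6 s.
In days: 6.36×10^6 s / (86400 s/day) = 73.7 days.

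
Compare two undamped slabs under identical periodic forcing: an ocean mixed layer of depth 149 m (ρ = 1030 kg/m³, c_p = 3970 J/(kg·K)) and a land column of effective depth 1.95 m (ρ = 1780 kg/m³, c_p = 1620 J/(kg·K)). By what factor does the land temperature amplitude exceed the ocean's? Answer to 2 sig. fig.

110

C_ocean = 1030 × 3970 × 149 = 6.09×10^8 J/(m²·K).
C_land = 1780 × 1620 × 1.95 = 5.62×10^6 J/(m²·K).
Undamped amplitude ∝ 1/C, so A_land/A_ocean = C_ocean/C_land = 108.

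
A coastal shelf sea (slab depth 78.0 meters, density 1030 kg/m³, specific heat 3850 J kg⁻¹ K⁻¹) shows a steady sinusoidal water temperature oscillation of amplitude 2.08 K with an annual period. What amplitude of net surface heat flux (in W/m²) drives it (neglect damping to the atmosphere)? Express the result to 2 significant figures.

Areal heat capacity C = ρ c_p D = 1030 × 3850 × 78.0 = 3.09×10^8 J m⁻² K⁻¹.
ω = 2π / 3.15×10^7 s = 1.99×10^-7 s⁻¹.
Cω = 3.09×10^8 × 1.99×10^-7 = 61.6 W/(m²·K).
F₀ = A × Cω = 2.08 × 61.6 = 128 W/m².

130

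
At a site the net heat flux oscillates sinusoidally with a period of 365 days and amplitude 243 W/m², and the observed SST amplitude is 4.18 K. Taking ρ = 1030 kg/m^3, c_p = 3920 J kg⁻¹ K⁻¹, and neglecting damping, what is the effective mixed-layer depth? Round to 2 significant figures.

ω = 2π / 3.15×10^7 s = 1.99×10^-7 s⁻¹.
Required C = F₀ / (A ω) = 243 / (4.18 × 1.99×10^-7) = 2.92×10^8 J/(m²·K).
D = C / (ρ c_p) = 2.92×10^8 / (1030 × 3920) = 72.3 m.

72 m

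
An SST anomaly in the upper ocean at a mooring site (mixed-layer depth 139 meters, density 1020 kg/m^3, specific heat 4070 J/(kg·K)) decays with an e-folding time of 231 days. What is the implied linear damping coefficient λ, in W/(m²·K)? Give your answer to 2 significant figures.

Areal heat capacity C = ρ c_p D = 1020 × 4070 × 139 = 5.77×10^8 J/(m²·K).
τ = 231 days = 2.00×10^7 s.
λ = C / τ = 5.77×10^8 / 2.00×10^7 = 28.9 W/(m²·K).

29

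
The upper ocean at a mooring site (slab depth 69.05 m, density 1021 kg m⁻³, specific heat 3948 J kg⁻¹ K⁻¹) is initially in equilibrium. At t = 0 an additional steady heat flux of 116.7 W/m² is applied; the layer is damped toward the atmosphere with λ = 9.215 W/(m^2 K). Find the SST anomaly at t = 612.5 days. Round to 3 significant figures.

10.5 K

Areal heat capacity C = ρ c_p D = 1021 × 3948 × 69.05 = 2.78×10^8 J m⁻² K⁻¹.
τ = C / λ = 2.78×10^8 / 9.215 = 3.02×10^7 s.
Equilibrium anomaly ΔT_eq = F / λ = 116.7 / 9.215 = 12.7 K.
t = 612.5 days = 5.29×10^7 s, so t/τ = 1.75.
ΔT(t) = ΔT_eq (1 − e^(−t/τ)) = 12.7 × (1 − e^−1.75) = 10.5 K.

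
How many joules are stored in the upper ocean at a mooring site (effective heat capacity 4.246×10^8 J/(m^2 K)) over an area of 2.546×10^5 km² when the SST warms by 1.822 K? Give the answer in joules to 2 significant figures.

Areal heat capacity C = 4.246×10^8 J/(m^2 K) (given).
Heat per unit area: q = C ΔT = 4.25×10^8 × 1.822 = 7.74×10^8 J/m².
Total heat: Q = q × A = 7.74×10^8 × (2.546×10^5 × 10⁶ m²) = 1.97×10^20 J.

2.0×10^20 J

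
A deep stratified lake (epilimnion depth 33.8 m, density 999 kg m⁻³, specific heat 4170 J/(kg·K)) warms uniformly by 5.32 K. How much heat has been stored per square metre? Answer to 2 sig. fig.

Areal heat capacity C = ρ c_p D = 999 × 4170 × 33.8 = 1.41×10^8 J m⁻² K⁻¹.
ΔQ = C ΔT = 1.41×10^8 × 5.32 = 7.49×10^8 J/m².

7.5×10^8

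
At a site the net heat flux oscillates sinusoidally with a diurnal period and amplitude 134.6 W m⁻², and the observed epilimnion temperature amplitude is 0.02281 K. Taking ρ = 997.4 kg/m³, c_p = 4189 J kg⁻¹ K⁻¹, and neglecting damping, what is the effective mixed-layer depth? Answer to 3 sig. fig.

19.4 m

ω = 2π / 86400 s = 7.27×10^-5 s⁻¹.
Required C = F₀ / (A ω) = 134.6 / (0.02281 × 7.27×10^-5) = 8.11×10^7 J/(m²·K).
D = C / (ρ c_p) = 8.11×10^7 / (997.4 × 4189) = 19.4 m.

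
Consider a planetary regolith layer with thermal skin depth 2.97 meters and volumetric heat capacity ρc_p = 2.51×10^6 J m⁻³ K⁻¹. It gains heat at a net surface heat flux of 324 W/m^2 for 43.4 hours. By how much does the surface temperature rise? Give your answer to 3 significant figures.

6.79 K

Areal heat capacity C = ρc_p × D = 2.51×10^6 × 2.97 = 7.45×10^6 J m⁻² K⁻¹.
Net heat input Q = F Δt = 324 × (43.4 hours × 3600 s/hour) = 5.06×10^7 J/m².
ΔT = Q / C = 5.06×10^7 / 7.45×10^6 = 6.79 K.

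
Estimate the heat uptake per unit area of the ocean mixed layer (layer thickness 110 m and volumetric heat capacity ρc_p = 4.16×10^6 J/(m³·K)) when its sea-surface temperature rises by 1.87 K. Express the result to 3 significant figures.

Areal heat capacity C = ρc_p × D = 4.16×10^6 × 110 = 4.58×10^8 J/(m^2 K).
ΔQ = C ΔT = 4.58×10^8 × 1.87 = 8.56×10^8 J/m².

8.56×10^8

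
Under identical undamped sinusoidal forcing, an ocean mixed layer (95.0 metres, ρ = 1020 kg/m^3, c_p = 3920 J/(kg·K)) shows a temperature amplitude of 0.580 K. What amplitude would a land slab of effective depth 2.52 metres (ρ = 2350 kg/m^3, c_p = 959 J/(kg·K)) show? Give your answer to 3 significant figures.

38.8 K

C_ocean = 3.80×10^8 J/(m²·K); C_land = 5.68×10^6 J/(m²·K).
A ∝ 1/C ⇒ A_land = A_ocean × C_ocean/C_land = 0.580 × 66.9 = 38.8 K.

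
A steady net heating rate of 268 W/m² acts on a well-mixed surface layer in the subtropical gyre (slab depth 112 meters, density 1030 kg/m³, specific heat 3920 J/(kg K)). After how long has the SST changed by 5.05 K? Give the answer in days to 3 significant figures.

98.6 days

Areal heat capacity C = ρ c_p D = 1030 × 3920 × 112 = 4.52×10^8 J m⁻² K⁻¹.
Time required: Δt = C ΔT / F = 4.52×10^8 × 5.05 / 268 = 8.52×10^6 s.
In days: 8.52×10^6 s / (86400 s/day) = 98.6 days.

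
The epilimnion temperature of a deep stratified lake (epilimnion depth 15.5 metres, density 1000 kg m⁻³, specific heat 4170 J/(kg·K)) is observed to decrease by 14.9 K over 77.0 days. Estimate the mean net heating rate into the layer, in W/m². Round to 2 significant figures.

-140

Areal heat capacity C = ρ c_p D = 1000 × 4170 × 15.5 = 6.46×10^7 J/(m^2 K).
Required heat per unit area: Q = C ΔT = 6.46×10^7 × -14.9 = -9.63×10^8 J/m².
Flux F = Q / Δt = -9.63×10^8 / 6.65×10^6 s = -145 W/m².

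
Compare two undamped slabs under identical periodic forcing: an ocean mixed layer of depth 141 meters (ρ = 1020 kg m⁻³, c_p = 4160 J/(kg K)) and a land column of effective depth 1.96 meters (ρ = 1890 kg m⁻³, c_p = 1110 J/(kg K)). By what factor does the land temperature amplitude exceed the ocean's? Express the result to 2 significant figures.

C_ocean = 1020 × 4160 × 141 = 5.98×10^8 J/(m²·K).
C_land = 1890 × 1110 × 1.96 = 4.11×10^6 J/(m²·K).
Undamped amplitude ∝ 1/C, so A_land/A_ocean = C_ocean/C_land = 146.

150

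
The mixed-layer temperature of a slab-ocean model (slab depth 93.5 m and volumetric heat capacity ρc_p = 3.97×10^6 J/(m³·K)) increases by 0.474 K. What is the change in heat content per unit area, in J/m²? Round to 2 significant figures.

1.8×10^8

Areal heat capacity C = ρc_p × D = 3.97×10^6 × 93.5 = 3.71×10^8 J/(m²·K).
ΔQ = C ΔT = 3.71×10^8 × 0.474 = 1.76×10^8 J/m².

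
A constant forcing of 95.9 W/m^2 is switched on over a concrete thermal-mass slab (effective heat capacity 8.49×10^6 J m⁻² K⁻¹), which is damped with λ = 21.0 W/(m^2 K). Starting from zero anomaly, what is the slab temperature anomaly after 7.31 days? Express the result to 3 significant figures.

3.61 K

Areal heat capacity C = 8.49×10^6 J m⁻² K⁻¹ (given).
τ = C / λ = 8.49×10^6 / 21.0 = 4.04×10^5 s.
Equilibrium anomaly ΔT_eq = F / λ = 95.9 / 21.0 = 4.57 K.
t = 7.31 days = 6.32×10^5 s, so t/τ = 1.56.
ΔT(t) = ΔT_eq (1 − e^(−t/τ)) = 4.57 × (1 − e^−1.56) = 3.61 K.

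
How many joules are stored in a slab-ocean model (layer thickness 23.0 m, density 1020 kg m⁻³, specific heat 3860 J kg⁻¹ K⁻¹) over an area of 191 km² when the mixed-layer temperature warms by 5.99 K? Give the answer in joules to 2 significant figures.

1.0×10^17 J

Areal heat capacity C = ρ c_p D = 1020 × 3860 × 23.0 = 9.06×10^7 J m⁻² K⁻¹.
Heat per unit area: q = C ΔT = 9.06×10^7 × 5.99 = 5.42×10^8 J/m².
Total heat: Q = q × A = 5.42×10^8 × (191 × 10⁶ m²) = 1.04×10^17 J.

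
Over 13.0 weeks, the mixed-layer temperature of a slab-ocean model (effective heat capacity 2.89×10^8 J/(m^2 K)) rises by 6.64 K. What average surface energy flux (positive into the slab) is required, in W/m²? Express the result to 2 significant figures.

Areal heat capacity C = 2.89×10^8 J/(m^2 K) (given).
Required heat per unit area: Q = C ΔT = 2.89×10^8 × 6.64 = 1.92×10^9 J/m².
Flux F = Q / Δt = 1.92×10^9 / 7.86×10^6 s = 244 W/m².

240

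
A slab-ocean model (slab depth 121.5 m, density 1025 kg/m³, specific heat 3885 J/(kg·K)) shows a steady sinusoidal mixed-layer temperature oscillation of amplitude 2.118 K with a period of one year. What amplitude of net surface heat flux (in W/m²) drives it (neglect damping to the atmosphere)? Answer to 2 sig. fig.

200

Areal heat capacity C = ρ c_p D = 1025 × 3885 × 121.5 = 4.84×10^8 J/(m²·K).
ω = 2π / 3.15×10^7 s = 1.99×10^-7 s⁻¹.
Cω = 4.84×10^8 × 1.99×10^-7 = 96.4 W/(m²·K).
F₀ = A × Cω = 2.118 × 96.4 = 204 W/m².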